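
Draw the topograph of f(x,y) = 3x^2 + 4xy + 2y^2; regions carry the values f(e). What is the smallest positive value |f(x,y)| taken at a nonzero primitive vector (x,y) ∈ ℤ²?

translate: b→-2 (≡4 mod 6), so (3,4,2)→(3,-2,1)
flip: (3,-2,1)→(1,2,3)
translate: b→0 (≡2 mod 2), so (1,2,3)→(1,0,2)
reduced (well bottom): (1,0,2) with a≤c, −a<b≤a
well minimum = a = 1

1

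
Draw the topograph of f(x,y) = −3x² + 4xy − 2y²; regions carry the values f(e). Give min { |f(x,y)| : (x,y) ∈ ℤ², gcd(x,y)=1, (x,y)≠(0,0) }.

translate: b→2 (≡-4 mod 6), so (3,-4,2)→(3,2,1)
flip: (3,2,1)→(1,-2,3)
translate: b→0 (≡-2 mod 2), so (1,-2,3)→(1,0,2)
reduced (well bottom): (1,0,2) with a≤c, −a<b≤a
well minimum |f| = |-1| = 1 (negative-definite)

1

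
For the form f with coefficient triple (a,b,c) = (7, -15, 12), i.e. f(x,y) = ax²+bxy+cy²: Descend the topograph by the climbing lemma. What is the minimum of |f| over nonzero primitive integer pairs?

translate: b→-1 (≡-15 mod 14), so (7,-15,12)→(7,-1,4)
flip: (7,-1,4)→(4,1,7)
reduced (well bottom): (4,1,7) with a≤c, −a<b≤a
well minimum = a = 4

4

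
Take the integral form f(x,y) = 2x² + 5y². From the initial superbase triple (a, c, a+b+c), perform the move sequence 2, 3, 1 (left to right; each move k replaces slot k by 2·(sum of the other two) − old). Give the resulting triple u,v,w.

start (2,5,7) = (f(1,0),f(0,1),f(1,1))
replace slot 2: 2·(2+7) − 5 = 13 → (2,13,7)
replace slot 3: 2·(2+13) − 7 = 23 → (2,13,23)
replace slot 1: 2·(13+23) − 2 = 70 → (70,13,23)

70,13,23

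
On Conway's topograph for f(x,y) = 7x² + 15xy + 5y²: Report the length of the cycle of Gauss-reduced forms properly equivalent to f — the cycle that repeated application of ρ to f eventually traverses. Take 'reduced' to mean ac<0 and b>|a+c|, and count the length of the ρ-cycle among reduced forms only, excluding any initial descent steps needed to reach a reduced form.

D = 85, ⌊√D⌋ = 9
descent: ρ → (5,5,-3)  [lands on river]
river: ρ → (-3,7,3)
river: ρ → (3,5,-5)
river: ρ → (-5,5,3)
river: ρ → (3,7,-3)
river: ρ → (-3,5,5)
ρ-cycle length = 6 (tail of 1 descent step not counted)

6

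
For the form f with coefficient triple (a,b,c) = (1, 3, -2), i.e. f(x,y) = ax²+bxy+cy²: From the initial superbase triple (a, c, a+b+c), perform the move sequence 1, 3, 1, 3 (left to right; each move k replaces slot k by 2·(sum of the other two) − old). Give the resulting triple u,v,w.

start (1,-2,2) = (f(1,0),f(0,1),f(1,1))
replace slot 1: 2·((-2)+2) − 1 = -1 → (-1,-2,2)
replace slot 3: 2·((-1)+(-2)) − 2 = -8 → (-1,-2,-8)
replace slot 1: 2·((-2)+(-8)) − (-1) = -19 → (-19,-2,-8)
replace slot 3: 2·((-19)+(-2)) − (-8) = -34 → (-19,-2,-34)

-19,-2,-34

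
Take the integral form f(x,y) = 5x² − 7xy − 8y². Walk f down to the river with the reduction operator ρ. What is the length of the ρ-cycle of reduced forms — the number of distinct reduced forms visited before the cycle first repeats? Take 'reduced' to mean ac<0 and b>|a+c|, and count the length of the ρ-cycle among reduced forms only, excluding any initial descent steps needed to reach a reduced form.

D = 209, ⌊√D⌋ = 14
descent: ρ → (-8,7,5)  [lands on river]
river: ρ → (5,13,-2)
river: ρ → (-2,11,11)
river: ρ → (11,11,-2)
river: ρ → (-2,13,5)
river: ρ → (5,7,-8)
river: ρ → (-8,9,4)
river: ρ → (4,7,-10)
river: ρ → (-10,13,1)
river: ρ → (1,13,-10)
river: ρ → (-10,7,4)
river: ρ → (4,9,-8)
ρ-cycle length = 12 (tail of 1 descent step not counted)

12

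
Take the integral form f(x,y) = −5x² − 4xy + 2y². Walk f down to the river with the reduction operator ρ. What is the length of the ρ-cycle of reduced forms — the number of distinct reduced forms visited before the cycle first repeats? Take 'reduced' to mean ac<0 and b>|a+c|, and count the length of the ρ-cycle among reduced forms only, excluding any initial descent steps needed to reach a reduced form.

D = 56, ⌊√D⌋ = 7
descent: ρ → (2,4,-5)  [lands on river]
river: ρ → (-5,6,1)
river: ρ → (1,6,-5)
river: ρ → (-5,4,2)
ρ-cycle length = 4 (tail of 1 descent step not counted)

4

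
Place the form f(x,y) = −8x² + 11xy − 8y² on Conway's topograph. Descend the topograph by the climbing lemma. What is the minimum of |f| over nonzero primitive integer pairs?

translate: b→5 (≡-11 mod 16), so (8,-11,8)→(8,5,5)
flip: (8,5,5)→(5,-5,8)
translate: b→5 (≡-5 mod 10), so (5,-5,8)→(5,5,8)
reduced (well bottom): (5,5,8) with a≤c, −a<b≤a
well minimum |f| = |-5| = 5 (negative-definite)

5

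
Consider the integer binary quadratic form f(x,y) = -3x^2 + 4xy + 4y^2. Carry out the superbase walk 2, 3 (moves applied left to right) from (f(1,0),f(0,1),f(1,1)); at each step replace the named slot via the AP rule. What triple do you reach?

start (-3,4,5) = (f(1,0),f(0,1),f(1,1))
replace slot 2: 2·((-3)+5) − 4 = 0 → (-3,0,5)
replace slot 3: 2·((-3)+0) − 5 = -11 → (-3,0,-11)

-3,0,-11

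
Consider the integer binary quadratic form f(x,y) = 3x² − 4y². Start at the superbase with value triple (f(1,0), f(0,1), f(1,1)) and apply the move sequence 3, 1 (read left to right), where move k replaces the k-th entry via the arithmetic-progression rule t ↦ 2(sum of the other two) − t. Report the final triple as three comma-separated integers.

start (3,-4,-1) = (f(1,0),f(0,1),f(1,1))
replace slot 3: 2·(3+(-4)) − (-1) = -1 → (3,-4,-1)
replace slot 1: 2·((-4)+(-1)) − 3 = -13 → (-13,-4,-1)

-13,-4,-1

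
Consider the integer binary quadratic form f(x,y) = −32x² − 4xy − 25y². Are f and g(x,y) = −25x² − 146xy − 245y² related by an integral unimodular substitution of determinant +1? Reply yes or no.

D₁ = -3184, D₂ = -3184
f is negative-definite; reduce −f:
−f: flip: (32,4,25)→(25,-4,32)
−f: reduced (well bottom): (25,-4,32) with a≤c, −a<b≤a
flip sign back: reduced form of f is (-25,4,-32)
g is negative-definite; reduce −g:
−g: translate: b→-4 (≡146 mod 50), so (25,146,245)→(25,-4,32)
−g: reduced (well bottom): (25,-4,32) with a≤c, −a<b≤a
flip sign back: reduced form of g is (-25,4,-32)
reduced forms (-25, 4, -32) vs (-25, 4, -32) ⇒ equivalent

yes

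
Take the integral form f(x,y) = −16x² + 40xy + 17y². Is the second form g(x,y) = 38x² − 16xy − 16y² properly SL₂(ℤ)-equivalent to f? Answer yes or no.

D₁ = 2688, D₂ = 2688
river cycle of f (length 8): (17, 28, -28), (-28, 28, 17), (17, 40, -16), (-16, 24, 33), (33, 42, -7), (-7, 42, 33), (33, 24, -16), (-16, 40, 17)
river cycle of g (length 2): (-16, 48, 6), (6, 48, -16)
cycles differ ⇒ inequivalent

no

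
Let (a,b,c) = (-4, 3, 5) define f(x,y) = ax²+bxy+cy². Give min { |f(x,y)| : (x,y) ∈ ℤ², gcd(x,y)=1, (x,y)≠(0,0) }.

river: ρ → (5,7,-2)
river: ρ → (-2,9,1)
river: ρ → (1,9,-2)
river: ρ → (-2,7,5)
river: ρ → (5,3,-4)
river: ρ → (-4,5,4)
river: ρ → (4,3,-5)
river: ρ → (-5,7,2)
river: ρ → (2,9,-1)
river: ρ → (-1,9,2)
river: ρ → (2,7,-5)
river: ρ → (-5,3,4)
river: ρ → (4,5,-4)
river: ρ → (-4,3,5)
closes: descent 0, river 14
min |a| on river = 1

1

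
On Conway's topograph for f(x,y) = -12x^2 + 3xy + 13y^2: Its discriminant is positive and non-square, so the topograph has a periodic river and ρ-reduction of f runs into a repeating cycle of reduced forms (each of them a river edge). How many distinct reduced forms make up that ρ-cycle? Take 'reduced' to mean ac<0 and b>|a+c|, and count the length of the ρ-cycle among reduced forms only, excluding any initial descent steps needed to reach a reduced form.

D = 633, ⌊√D⌋ = 25
river: ρ → (13,23,-2)
river: ρ → (-2,25,1)
river: ρ → (1,25,-2)
river: ρ → (-2,23,13)
river: ρ → (13,3,-12)
river: ρ → (-12,21,4)
river: ρ → (4,19,-17)
river: ρ → (-17,15,6)
river: ρ → (6,21,-8)
river: ρ → (-8,11,16)
river: ρ → (16,21,-3)
river: ρ → (-3,21,16)
river: ρ → (16,11,-8)
river: ρ → (-8,21,6)
river: ρ → (6,15,-17)
river: ρ → (-17,19,4)
river: ρ → (4,21,-12)
river: ρ → (-12,3,13)
ρ-cycle length = 18 (tail of 0 descent steps not counted)

18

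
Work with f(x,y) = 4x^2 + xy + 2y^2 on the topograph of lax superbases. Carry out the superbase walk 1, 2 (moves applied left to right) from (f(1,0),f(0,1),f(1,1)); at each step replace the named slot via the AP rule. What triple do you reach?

start (4,2,7) = (f(1,0),f(0,1),f(1,1))
replace slot 1: 2·(2+7) − 4 = 14 → (14,2,7)
replace slot 2: 2·(14+7) − 2 = 40 → (14,40,7)

14,40,7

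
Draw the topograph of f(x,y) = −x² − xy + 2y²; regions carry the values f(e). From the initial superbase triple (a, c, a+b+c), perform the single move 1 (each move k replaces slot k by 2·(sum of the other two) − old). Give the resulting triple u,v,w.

start (-1,2,0) = (f(1,0),f(0,1),f(1,1))
replace slot 1: 2·(2+0) − (-1) = 5 → (5,2,0)

5,2,0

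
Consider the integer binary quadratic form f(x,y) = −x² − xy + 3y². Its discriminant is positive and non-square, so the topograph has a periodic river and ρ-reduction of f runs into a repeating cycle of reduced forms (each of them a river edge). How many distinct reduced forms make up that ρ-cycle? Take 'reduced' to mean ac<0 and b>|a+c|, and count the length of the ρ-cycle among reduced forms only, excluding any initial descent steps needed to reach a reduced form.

D = 13, ⌊√D⌋ = 3
descent: ρ → (3,1,-1)
descent: ρ → (-1,3,1)  [lands on river]
river: ρ → (1,3,-1)
ρ-cycle length = 2 (tail of 2 descent steps not counted)

2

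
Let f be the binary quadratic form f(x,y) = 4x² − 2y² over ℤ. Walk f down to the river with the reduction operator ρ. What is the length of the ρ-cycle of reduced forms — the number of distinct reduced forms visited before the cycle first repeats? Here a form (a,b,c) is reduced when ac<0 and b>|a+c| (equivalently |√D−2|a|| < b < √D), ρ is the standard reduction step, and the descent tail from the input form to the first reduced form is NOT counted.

D = 32, ⌊√D⌋ = 5
descent: ρ → (-2,4,2)  [lands on river]
river: ρ → (2,4,-2)
ρ-cycle length = 2 (tail of 1 descent step not counted)

2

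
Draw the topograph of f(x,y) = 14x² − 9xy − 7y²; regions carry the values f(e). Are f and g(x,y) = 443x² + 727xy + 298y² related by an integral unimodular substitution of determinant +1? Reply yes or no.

D₁ = 473, D₂ = 473
river cycle of f (length 4): (-7, 9, 14), (14, 19, -2), (-2, 21, 4), (4, 19, -7)
river cycle of g (length 4): (14, 19, -2), (-2, 21, 4), (4, 19, -7), (-7, 9, 14)
cycles coincide ⇒ equivalent

yes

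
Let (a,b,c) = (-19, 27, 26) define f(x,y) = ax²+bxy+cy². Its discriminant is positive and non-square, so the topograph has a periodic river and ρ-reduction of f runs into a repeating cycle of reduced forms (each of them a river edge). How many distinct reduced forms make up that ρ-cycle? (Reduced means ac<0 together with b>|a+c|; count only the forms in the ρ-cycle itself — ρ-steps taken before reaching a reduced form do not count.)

D = 2705, ⌊√D⌋ = 52
river: ρ → (26,25,-20)
river: ρ → (-20,15,31)
river: ρ → (31,47,-4)
river: ρ → (-4,49,19)
river: ρ → (19,27,-26)
river: ρ → (-26,25,20)
river: ρ → (20,15,-31)
river: ρ → (-31,47,4)
river: ρ → (4,49,-19)
river: ρ → (-19,27,26)
ρ-cycle length = 10 (tail of 0 descent steps not counted)

10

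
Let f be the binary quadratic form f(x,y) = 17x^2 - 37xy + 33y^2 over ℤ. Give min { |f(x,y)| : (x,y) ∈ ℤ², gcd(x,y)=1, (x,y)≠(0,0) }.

translate: b→-3 (≡-37 mod 34), so (17,-37,33)→(17,-3,13)
flip: (17,-3,13)→(13,3,17)
reduced (well bottom): (13,3,17) with a≤c, −a<b≤a
well minimum = a = 13

13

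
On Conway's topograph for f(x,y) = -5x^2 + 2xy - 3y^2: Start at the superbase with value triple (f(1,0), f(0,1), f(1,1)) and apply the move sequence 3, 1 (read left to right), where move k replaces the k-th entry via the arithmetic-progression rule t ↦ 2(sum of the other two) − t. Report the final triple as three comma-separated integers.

start (-5,-3,-6) = (f(1,0),f(0,1),f(1,1))
replace slot 3: 2·((-5)+(-3)) − (-6) = -10 → (-5,-3,-10)
replace slot 1: 2·((-3)+(-10)) − (-5) = -21 → (-21,-3,-10)

-21,-3,-10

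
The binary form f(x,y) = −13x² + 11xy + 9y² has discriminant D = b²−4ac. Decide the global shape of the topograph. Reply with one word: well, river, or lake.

D = b²−4ac = 11² − 4·(-13)·9 = 589
D > 0 non-square ⇒ indefinite ⇒ periodic river

river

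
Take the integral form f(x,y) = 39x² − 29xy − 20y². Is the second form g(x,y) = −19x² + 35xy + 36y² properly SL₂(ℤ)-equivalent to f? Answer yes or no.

D₁ = 3961, D₂ = 3961
river cycle of f (length 90): (-20, 29, 39), (39, 49, -10), (-10, 51, 34), (34, 17, -27), (-27, 37, 24), (24, 59, -5), (-5, 61, 12), (12, 59, -10), (-10, 61, 6), (6, 59, -20), … (80 more)
river cycle of g (length 98): (36, 37, -18), (-18, 35, 38), (38, 41, -15), (-15, 49, 26), (26, 55, -9), (-9, 53, 32), (32, 11, -30), (-30, 49, 13), (13, 55, -18), (-18, 53, 16), … (88 more)
cycles differ ⇒ inequivalent

no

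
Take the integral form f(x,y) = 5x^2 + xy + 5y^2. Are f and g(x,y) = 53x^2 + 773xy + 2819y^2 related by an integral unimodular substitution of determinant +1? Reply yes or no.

D₁ = -99, D₂ = -99
f: reduced (well bottom): (5,1,5) with a≤c, −a<b≤a
g: translate: b→31 (≡773 mod 106), so (53,773,2819)→(53,31,5)
g: flip: (53,31,5)→(5,-31,53)
g: translate: b→-1 (≡-31 mod 10), so (5,-31,53)→(5,-1,5)
g: flip: (5,-1,5)→(5,1,5)
g: reduced (well bottom): (5,1,5) with a≤c, −a<b≤a
reduced forms (5, 1, 5) vs (5, 1, 5) ⇒ equivalent

yes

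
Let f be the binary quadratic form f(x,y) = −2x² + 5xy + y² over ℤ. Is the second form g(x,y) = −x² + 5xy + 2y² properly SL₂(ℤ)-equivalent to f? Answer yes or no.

D₁ = 33, D₂ = 33
river cycle of f (length 4): (1, 5, -2), (-2, 3, 3), (3, 3, -2), (-2, 5, 1)
river cycle of g (length 4): (2, 3, -3), (-3, 3, 2), (2, 5, -1), (-1, 5, 2)
cycles differ ⇒ inequivalent

no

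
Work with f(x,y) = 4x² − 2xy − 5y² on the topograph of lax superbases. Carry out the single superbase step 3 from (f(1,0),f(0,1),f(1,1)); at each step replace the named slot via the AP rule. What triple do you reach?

start (4,-5,-3) = (f(1,0),f(0,1),f(1,1))
replace slot 3: 2·(4+(-5)) − (-3) = 1 → (4,-5,1)

4,-5,1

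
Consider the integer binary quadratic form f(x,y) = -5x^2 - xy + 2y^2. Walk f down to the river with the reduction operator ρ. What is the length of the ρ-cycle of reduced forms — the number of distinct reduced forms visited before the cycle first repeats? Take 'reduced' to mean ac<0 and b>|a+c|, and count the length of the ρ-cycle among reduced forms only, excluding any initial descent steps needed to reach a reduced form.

D = 41, ⌊√D⌋ = 6
descent: ρ → (2,5,-2)  [lands on river]
river: ρ → (-2,3,4)
river: ρ → (4,5,-1)
river: ρ → (-1,5,4)
river: ρ → (4,3,-2)
river: ρ → (-2,5,2)
river: ρ → (2,3,-4)
river: ρ → (-4,5,1)
river: ρ → (1,5,-4)
river: ρ → (-4,3,2)
ρ-cycle length = 10 (tail of 1 descent step not counted)

10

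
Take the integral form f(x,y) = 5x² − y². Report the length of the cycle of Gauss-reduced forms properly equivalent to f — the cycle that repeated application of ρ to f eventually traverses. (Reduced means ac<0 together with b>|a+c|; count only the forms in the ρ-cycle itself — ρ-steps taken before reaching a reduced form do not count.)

D = 20, ⌊√D⌋ = 4
descent: ρ → (-1,4,1)  [lands on river]
river: ρ → (1,4,-1)
ρ-cycle length = 2 (tail of 1 descent step not counted)

2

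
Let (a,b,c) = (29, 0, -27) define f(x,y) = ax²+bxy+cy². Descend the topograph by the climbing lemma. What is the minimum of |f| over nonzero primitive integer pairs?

descent: ρ → (-27,54,2)  [lands on river]
river: ρ → (2,54,-27)
closes: descent 1, river 2
min |a| on river = 2

2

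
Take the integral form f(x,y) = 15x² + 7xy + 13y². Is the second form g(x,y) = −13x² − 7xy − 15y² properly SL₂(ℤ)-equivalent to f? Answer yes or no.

D₁ = -731, D₂ = -731
f: flip: (15,7,13)→(13,-7,15)
f: reduced (well bottom): (13,-7,15) with a≤c, −a<b≤a
g is negative-definite; reduce −g:
−g: reduced (well bottom): (13,7,15) with a≤c, −a<b≤a
flip sign back: reduced form of g is (-13,-7,-15)
reduced forms (13, -7, 15) vs (-13, -7, -15) ⇒ inequivalent

no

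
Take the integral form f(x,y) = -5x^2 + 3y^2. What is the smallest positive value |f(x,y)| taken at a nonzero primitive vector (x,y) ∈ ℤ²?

descent: ρ → (3,6,-2)  [lands on river]
river: ρ → (-2,6,3)
closes: descent 1, river 2
min |a| on river = 2

2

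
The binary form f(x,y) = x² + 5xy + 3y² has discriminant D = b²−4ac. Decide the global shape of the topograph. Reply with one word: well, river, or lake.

D = b²−4ac = 5² − 4·1·3 = 13
D > 0 non-square ⇒ indefinite ⇒ periodic river

river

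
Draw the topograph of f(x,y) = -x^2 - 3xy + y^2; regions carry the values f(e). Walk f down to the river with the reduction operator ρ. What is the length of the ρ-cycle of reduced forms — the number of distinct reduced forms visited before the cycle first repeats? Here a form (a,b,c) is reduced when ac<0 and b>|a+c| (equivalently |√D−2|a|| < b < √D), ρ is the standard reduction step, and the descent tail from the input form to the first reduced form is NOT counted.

D = 13, ⌊√D⌋ = 3
descent: ρ → (1,3,-1)  [lands on river]
river: ρ → (-1,3,1)
ρ-cycle length = 2 (tail of 1 descent step not counted)

2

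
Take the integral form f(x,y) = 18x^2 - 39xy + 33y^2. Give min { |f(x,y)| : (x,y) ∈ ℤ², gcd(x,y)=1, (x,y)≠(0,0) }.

translate: b→-3 (≡-39 mod 36), so (18,-39,33)→(18,-3,12)
flip: (18,-3,12)→(12,3,18)
reduced (well bottom): (12,3,18) with a≤c, −a<b≤a
well minimum = a = 12

12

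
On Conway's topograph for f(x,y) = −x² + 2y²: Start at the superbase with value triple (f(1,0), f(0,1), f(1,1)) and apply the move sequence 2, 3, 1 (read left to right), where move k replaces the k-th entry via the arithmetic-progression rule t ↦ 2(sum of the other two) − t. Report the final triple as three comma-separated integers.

start (-1,2,1) = (f(1,0),f(0,1),f(1,1))
replace slot 2: 2·((-1)+1) − 2 = -2 → (-1,-2,1)
replace slot 3: 2·((-1)+(-2)) − 1 = -7 → (-1,-2,-7)
replace slot 1: 2·((-2)+(-7)) − (-1) = -17 → (-17,-2,-7)

-17,-2,-7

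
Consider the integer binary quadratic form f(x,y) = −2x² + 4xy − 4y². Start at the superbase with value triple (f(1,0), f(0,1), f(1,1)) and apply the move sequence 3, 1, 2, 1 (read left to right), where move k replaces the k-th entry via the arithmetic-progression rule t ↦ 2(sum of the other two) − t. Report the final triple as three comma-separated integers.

start (-2,-4,-2) = (f(1,0),f(0,1),f(1,1))
replace slot 3: 2·((-2)+(-4)) − (-2) = -10 → (-2,-4,-10)
replace slot 1: 2·((-4)+(-10)) − (-2) = -26 → (-26,-4,-10)
replace slot 2: 2·((-26)+(-10)) − (-4) = -68 → (-26,-68,-10)
replace slot 1: 2·((-68)+(-10)) − (-26) = -130 → (-130,-68,-10)

-130,-68,-10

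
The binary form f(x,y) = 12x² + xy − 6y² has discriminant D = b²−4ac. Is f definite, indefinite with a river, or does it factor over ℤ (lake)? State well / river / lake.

D = b²−4ac = 1² − 4·12·(-6) = 289
D = 17² is a perfect square ⇒ form factors over ℤ ⇒ lakes

lake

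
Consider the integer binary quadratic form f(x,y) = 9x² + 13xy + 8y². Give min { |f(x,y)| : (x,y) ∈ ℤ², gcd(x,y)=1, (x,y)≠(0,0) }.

translate: b→-5 (≡13 mod 18), so (9,13,8)→(9,-5,4)
flip: (9,-5,4)→(4,5,9)
translate: b→-3 (≡5 mod 8), so (4,5,9)→(4,-3,8)
reduced (well bottom): (4,-3,8) with a≤c, −a<b≤a
well minimum = a = 4

4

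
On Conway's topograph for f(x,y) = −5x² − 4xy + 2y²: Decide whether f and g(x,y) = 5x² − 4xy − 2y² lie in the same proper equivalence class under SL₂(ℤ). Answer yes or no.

D₁ = 56, D₂ = 56
river cycle of f (length 4): (2, 4, -5), (-5, 6, 1), (1, 6, -5), (-5, 4, 2)
river cycle of g (length 4): (-2, 4, 5), (5, 6, -1), (-1, 6, 5), (5, 4, -2)
cycles differ ⇒ inequivalent

no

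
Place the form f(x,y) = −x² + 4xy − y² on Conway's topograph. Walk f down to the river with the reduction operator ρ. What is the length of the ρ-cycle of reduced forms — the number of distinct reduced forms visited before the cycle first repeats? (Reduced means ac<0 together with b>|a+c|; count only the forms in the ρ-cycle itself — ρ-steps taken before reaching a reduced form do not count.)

D = 12, ⌊√D⌋ = 3
descent: ρ → (-1,2,2)  [lands on river]
river: ρ → (2,2,-1)
ρ-cycle length = 2 (tail of 1 descent step not counted)

2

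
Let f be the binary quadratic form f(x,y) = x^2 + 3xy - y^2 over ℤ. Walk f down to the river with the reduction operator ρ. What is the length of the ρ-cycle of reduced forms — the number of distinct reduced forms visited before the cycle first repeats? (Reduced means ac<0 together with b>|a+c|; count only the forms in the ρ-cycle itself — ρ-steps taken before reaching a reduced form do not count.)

D = 13, ⌊√D⌋ = 3
river: ρ → (-1,3,1)
river: ρ → (1,3,-1)
ρ-cycle length = 2 (tail of 0 descent steps not counted)

2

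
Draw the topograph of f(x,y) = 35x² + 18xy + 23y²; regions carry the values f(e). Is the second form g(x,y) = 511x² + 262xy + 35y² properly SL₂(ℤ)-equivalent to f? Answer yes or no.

D₁ = -2896, D₂ = -2896
f: flip: (35,18,23)→(23,-18,35)
f: reduced (well bottom): (23,-18,35) with a≤c, −a<b≤a
g: flip: (511,262,35)→(35,-262,511)
g: translate: b→18 (≡-262 mod 70), so (35,-262,511)→(35,18,23)
g: flip: (35,18,23)→(23,-18,35)
g: reduced (well bottom): (23,-18,35) with a≤c, −a<b≤a
reduced forms (23, -18, 35) vs (23, -18, 35) ⇒ equivalent

yes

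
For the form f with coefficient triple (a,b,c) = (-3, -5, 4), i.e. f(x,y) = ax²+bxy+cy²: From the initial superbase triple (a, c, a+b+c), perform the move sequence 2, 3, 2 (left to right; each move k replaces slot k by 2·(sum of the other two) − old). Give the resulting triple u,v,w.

start (-3,4,-4) = (f(1,0),f(0,1),f(1,1))
replace slot 2: 2·((-3)+(-4)) − 4 = -18 → (-3,-18,-4)
replace slot 3: 2·((-3)+(-18)) − (-4) = -38 → (-3,-18,-38)
replace slot 2: 2·((-3)+(-38)) − (-18) = -64 → (-3,-64,-38)

-3,-64,-38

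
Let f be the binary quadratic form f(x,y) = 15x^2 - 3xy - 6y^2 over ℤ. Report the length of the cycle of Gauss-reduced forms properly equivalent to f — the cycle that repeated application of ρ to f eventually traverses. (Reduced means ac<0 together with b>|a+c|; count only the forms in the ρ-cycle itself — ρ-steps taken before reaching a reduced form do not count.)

D = 369, ⌊√D⌋ = 19
descent: ρ → (-6,15,6)  [lands on river]
river: ρ → (6,9,-12)
river: ρ → (-12,15,3)
river: ρ → (3,15,-12)
river: ρ → (-12,9,6)
river: ρ → (6,15,-6)
river: ρ → (-6,9,12)
river: ρ → (12,15,-3)
river: ρ → (-3,15,12)
river: ρ → (12,9,-6)
ρ-cycle length = 10 (tail of 1 descent step not counted)

10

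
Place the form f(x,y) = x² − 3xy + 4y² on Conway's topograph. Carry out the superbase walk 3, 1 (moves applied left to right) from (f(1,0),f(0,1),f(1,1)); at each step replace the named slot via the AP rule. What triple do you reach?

start (1,4,2) = (f(1,0),f(0,1),f(1,1))
replace slot 3: 2·(1+4) − 2 = 8 → (1,4,8)
replace slot 1: 2·(4+8) − 1 = 23 → (23,4,8)

23,4,8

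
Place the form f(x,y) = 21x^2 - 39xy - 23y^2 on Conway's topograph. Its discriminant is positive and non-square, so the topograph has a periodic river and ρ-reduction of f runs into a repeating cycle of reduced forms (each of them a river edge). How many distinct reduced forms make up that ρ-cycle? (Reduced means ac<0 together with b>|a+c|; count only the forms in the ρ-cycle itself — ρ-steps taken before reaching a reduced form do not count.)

D = 3453, ⌊√D⌋ = 58
descent: ρ → (-23,39,21)  [lands on river]
river: ρ → (21,45,-17)
river: ρ → (-17,57,3)
river: ρ → (3,57,-17)
river: ρ → (-17,45,21)
river: ρ → (21,39,-23)
river: ρ → (-23,53,7)
river: ρ → (7,45,-51)
river: ρ → (-51,57,1)
river: ρ → (1,57,-51)
river: ρ → (-51,45,7)
river: ρ → (7,53,-23)
ρ-cycle length = 12 (tail of 1 descent step not counted)

12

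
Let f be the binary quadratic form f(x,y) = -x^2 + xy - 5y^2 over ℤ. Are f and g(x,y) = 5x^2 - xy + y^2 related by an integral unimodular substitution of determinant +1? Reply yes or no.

D₁ = -19, D₂ = -19
f is negative-definite; reduce −f:
−f: translate: b→1 (≡-1 mod 2), so (1,-1,5)→(1,1,5)
−f: reduced (well bottom): (1,1,5) with a≤c, −a<b≤a
flip sign back: reduced form of f is (-1,-1,-5)
g: flip: (5,-1,1)→(1,1,5)
g: reduced (well bottom): (1,1,5) with a≤c, −a<b≤a
reduced forms (-1, -1, -5) vs (1, 1, 5) ⇒ inequivalent

no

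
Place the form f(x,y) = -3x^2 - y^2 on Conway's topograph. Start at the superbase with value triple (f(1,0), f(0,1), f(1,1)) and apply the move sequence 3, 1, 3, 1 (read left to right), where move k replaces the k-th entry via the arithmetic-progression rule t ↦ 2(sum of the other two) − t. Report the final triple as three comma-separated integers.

start (-3,-1,-4) = (f(1,0),f(0,1),f(1,1))
replace slot 3: 2·((-3)+(-1)) − (-4) = -4 → (-3,-1,-4)
replace slot 1: 2·((-1)+(-4)) − (-3) = -7 → (-7,-1,-4)
replace slot 3: 2·((-7)+(-1)) − (-4) = -12 → (-7,-1,-12)
replace slot 1: 2·((-1)+(-12)) − (-7) = -19 → (-19,-1,-12)

-19,-1,-12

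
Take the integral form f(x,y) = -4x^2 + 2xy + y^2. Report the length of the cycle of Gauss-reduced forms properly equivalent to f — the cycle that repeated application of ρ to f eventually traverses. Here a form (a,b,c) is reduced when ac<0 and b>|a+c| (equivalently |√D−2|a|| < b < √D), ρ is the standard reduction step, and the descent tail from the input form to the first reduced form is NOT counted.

D = 20, ⌊√D⌋ = 4
descent: ρ → (1,4,-1)  [lands on river]
river: ρ → (-1,4,1)
ρ-cycle length = 2 (tail of 1 descent step not counted)

2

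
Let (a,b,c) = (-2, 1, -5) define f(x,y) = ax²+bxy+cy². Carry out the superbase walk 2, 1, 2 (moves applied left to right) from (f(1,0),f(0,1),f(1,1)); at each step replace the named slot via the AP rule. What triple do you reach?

start (-2,-5,-6) = (f(1,0),f(0,1),f(1,1))
replace slot 2: 2·((-2)+(-6)) − (-5) = -11 → (-2,-11,-6)
replace slot 1: 2·((-11)+(-6)) − (-2) = -32 → (-32,-11,-6)
replace slot 2: 2·((-32)+(-6)) − (-11) = -65 → (-32,-65,-6)

-32,-65,-6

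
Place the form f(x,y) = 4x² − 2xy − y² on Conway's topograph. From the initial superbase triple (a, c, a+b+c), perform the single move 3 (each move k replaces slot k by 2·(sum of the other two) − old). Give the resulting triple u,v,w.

start (4,-1,1) = (f(1,0),f(0,1),f(1,1))
replace slot 3: 2·(4+(-1)) − 1 = 5 → (4,-1,5)

4,-1,5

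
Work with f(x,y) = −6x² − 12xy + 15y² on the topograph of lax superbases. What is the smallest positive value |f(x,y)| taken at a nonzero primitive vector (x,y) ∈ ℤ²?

descent: ρ → (15,12,-6)  [lands on river]
river: ρ → (-6,12,15)
river: ρ → (15,18,-3)
river: ρ → (-3,18,15)
closes: descent 1, river 4
min |a| on river = 3

3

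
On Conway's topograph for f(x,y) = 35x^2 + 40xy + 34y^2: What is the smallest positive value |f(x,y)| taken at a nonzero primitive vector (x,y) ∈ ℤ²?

translate: b→-30 (≡40 mod 70), so (35,40,34)→(35,-30,29)
flip: (35,-30,29)→(29,30,35)
translate: b→-28 (≡30 mod 58), so (29,30,35)→(29,-28,34)
reduced (well bottom): (29,-28,34) with a≤c, −a<b≤a
well minimum = a = 29

29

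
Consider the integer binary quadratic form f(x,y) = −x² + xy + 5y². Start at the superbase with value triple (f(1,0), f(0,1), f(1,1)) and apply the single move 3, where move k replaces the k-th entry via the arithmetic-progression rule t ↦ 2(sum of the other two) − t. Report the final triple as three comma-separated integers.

start (-1,5,5) = (f(1,0),f(0,1),f(1,1))
replace slot 3: 2·((-1)+5) − 5 = 3 → (-1,5,3)

-1,5,3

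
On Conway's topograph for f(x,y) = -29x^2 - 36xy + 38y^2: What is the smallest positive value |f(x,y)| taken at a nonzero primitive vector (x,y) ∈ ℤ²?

descent: ρ → (38,36,-29)  [lands on river]
river: ρ → (-29,22,45)
river: ρ → (45,68,-6)
river: ρ → (-6,64,67)
river: ρ → (67,70,-3)
river: ρ → (-3,74,19)
river: ρ → (19,40,-54)
river: ρ → (-54,68,5)
river: ρ → (5,72,-26)
river: ρ → (-26,32,45)
river: ρ → (45,58,-13)
river: ρ → (-13,72,10)
river: ρ → (10,68,-27)
river: ρ → (-27,40,38)
closes: descent 1, river 14
min |a| on river = 3

3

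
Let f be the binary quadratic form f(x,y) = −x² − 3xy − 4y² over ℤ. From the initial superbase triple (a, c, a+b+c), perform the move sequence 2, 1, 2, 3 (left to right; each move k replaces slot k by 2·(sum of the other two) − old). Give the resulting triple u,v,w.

start (-1,-4,-8) = (f(1,0),f(0,1),f(1,1))
replace slot 2: 2·((-1)+(-8)) − (-4) = -14 → (-1,-14,-8)
replace slot 1: 2·((-14)+(-8)) − (-1) = -43 → (-43,-14,-8)
replace slot 2: 2·((-43)+(-8)) − (-14) = -88 → (-43,-88,-8)
replace slot 3: 2·((-43)+(-88)) − (-8) = -254 → (-43,-88,-254)

-43,-88,-254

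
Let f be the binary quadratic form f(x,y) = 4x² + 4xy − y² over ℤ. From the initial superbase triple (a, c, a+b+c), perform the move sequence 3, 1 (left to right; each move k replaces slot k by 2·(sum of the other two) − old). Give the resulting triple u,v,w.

start (4,-1,7) = (f(1,0),f(0,1),f(1,1))
replace slot 3: 2·(4+(-1)) − 7 = -1 → (4,-1,-1)
replace slot 1: 2·((-1)+(-1)) − 4 = -8 → (-8,-1,-1)

-8,-1,-1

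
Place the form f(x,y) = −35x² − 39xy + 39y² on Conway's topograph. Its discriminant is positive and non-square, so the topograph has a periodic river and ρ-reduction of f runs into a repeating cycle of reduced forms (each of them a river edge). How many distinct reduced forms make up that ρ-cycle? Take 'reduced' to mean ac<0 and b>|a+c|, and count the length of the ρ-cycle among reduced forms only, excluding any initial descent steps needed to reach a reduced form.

D = 6981, ⌊√D⌋ = 83
descent: ρ → (39,39,-35)  [lands on river]
river: ρ → (-35,31,43)
river: ρ → (43,55,-23)
river: ρ → (-23,83,1)
river: ρ → (1,83,-23)
river: ρ → (-23,55,43)
river: ρ → (43,31,-35)
river: ρ → (-35,39,39)
ρ-cycle length = 8 (tail of 1 descent step not counted)

8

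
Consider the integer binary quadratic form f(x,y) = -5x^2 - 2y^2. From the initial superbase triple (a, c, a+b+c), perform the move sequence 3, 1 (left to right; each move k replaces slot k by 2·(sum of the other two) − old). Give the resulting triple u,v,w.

start (-5,-2,-7) = (f(1,0),f(0,1),f(1,1))
replace slot 3: 2·((-5)+(-2)) − (-7) = -7 → (-5,-2,-7)
replace slot 1: 2·((-2)+(-7)) − (-5) = -13 → (-13,-2,-7)

-13,-2,-7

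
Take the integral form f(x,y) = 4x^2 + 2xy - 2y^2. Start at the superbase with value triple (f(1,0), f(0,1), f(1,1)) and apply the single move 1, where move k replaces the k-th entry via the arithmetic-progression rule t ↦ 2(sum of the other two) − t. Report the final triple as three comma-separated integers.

start (4,-2,4) = (f(1,0),f(0,1),f(1,1))
replace slot 1: 2·((-2)+4) − 4 = 0 → (0,-2,4)

0,-2,4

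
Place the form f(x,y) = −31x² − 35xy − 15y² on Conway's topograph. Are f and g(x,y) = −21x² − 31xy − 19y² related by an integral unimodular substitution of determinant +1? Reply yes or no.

D₁ = -635, D₂ = -635
f is negative-definite; reduce −f:
−f: translate: b→-27 (≡35 mod 62), so (31,35,15)→(31,-27,11)
−f: flip: (31,-27,11)→(11,27,31)
−f: translate: b→5 (≡27 mod 22), so (11,27,31)→(11,5,15)
−f: reduced (well bottom): (11,5,15) with a≤c, −a<b≤a
flip sign back: reduced form of f is (-11,-5,-15)
g is negative-definite; reduce −g:
−g: translate: b→-11 (≡31 mod 42), so (21,31,19)→(21,-11,9)
−g: flip: (21,-11,9)→(9,11,21)
−g: translate: b→-7 (≡11 mod 18), so (9,11,21)→(9,-7,19)
−g: reduced (well bottom): (9,-7,19) with a≤c, −a<b≤a
flip sign back: reduced form of g is (-9,7,-19)
reduced forms (-11, -5, -15) vs (-9, 7, -19) ⇒ inequivalent

no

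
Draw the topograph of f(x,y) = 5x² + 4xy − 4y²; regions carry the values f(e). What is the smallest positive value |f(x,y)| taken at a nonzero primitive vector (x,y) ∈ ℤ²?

river: ρ → (-4,4,5)
river: ρ → (5,6,-3)
river: ρ → (-3,6,5)
river: ρ → (5,4,-4)
closes: descent 0, river 4
min |a| on river = 3

3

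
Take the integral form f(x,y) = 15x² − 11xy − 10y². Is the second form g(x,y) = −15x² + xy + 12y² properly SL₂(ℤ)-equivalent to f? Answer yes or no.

D₁ = 721, D₂ = 721
river cycle of f (length 36): (-10, 11, 15), (15, 19, -6), (-6, 17, 18), (18, 19, -5), (-5, 21, 14), (14, 7, -12), (-12, 17, 9), (9, 19, -10), (-10, 21, 7), (7, 21, -10), … (26 more)
river cycle of g (length 36): (12, 23, -4), (-4, 25, 6), (6, 23, -8), (-8, 25, 3), (3, 23, -16), (-16, 9, 10), (10, 11, -15), (-15, 19, 6), (6, 17, -18), (-18, 19, 5), … (26 more)
cycles differ ⇒ inequivalent

no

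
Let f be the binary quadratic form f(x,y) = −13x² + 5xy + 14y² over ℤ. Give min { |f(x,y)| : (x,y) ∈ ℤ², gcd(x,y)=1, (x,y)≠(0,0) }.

river: ρ → (14,23,-4)
river: ρ → (-4,25,8)
river: ρ → (8,23,-7)
river: ρ → (-7,19,14)
river: ρ → (14,9,-12)
river: ρ → (-12,15,11)
river: ρ → (11,7,-16)
river: ρ → (-16,25,2)
river: ρ → (2,27,-3)
river: ρ → (-3,27,2)
river: ρ → (2,25,-16)
river: ρ → (-16,7,11)
river: ρ → (11,15,-12)
river: ρ → (-12,9,14)
river: ρ → (14,19,-7)
river: ρ → (-7,23,8)
river: ρ → (8,25,-4)
river: ρ → (-4,23,14)
river: ρ → (14,5,-13)
river: ρ → (-13,21,6)
river: ρ → (6,27,-1)
river: ρ → (-1,27,6)
river: ρ → (6,21,-13)
river: ρ → (-13,5,14)
closes: descent 0, river 24
min |a| on river = 1

1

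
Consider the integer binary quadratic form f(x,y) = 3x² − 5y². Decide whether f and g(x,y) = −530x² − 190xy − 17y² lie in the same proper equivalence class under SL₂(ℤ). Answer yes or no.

D₁ = 60, D₂ = 60
river cycle of f (length 2): (3, 6, -2), (-2, 6, 3)
river cycle of g (length 2): (-2, 6, 3), (3, 6, -2)
cycles coincide ⇒ equivalent

yes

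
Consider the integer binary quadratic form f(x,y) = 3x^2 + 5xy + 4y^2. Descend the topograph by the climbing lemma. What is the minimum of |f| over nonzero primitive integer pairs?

translate: b→-1 (≡5 mod 6), so (3,5,4)→(3,-1,2)
flip: (3,-1,2)→(2,1,3)
reduced (well bottom): (2,1,3) with a≤c, −a<b≤a
well minimum = a = 2

2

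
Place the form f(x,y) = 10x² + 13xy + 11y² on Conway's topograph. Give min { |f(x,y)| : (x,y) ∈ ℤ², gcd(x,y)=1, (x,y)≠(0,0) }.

translate: b→-7 (≡13 mod 20), so (10,13,11)→(10,-7,8)
flip: (10,-7,8)→(8,7,10)
reduced (well bottom): (8,7,10) with a≤c, −a<b≤a
well minimum = a = 8

8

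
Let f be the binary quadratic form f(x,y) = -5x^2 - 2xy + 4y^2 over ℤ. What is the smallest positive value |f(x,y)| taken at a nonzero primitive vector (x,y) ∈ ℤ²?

descent: ρ → (4,2,-5)  [lands on river]
river: ρ → (-5,8,1)
river: ρ → (1,8,-5)
river: ρ → (-5,2,4)
river: ρ → (4,6,-3)
river: ρ → (-3,6,4)
closes: descent 1, river 6
min |a| on river = 1

1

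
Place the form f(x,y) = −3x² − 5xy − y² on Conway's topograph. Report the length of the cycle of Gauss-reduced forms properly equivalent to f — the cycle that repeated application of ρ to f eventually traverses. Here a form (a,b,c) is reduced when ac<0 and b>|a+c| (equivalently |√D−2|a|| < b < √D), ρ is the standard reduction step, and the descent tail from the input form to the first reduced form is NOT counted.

D = 13, ⌊√D⌋ = 3
descent: ρ → (-1,3,1)  [lands on river]
river: ρ → (1,3,-1)
ρ-cycle length = 2 (tail of 1 descent step not counted)

2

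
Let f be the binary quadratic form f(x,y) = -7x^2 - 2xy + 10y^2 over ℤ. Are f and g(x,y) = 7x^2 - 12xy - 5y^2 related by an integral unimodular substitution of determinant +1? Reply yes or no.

D₁ = 284, D₂ = 284
river cycle of f (length 8): (-7, 12, 5), (5, 8, -11), (-11, 14, 2), (2, 14, -11), (-11, 8, 5), (5, 12, -7), (-7, 16, 1), (1, 16, -7)
river cycle of g (length 8): (-5, 12, 7), (7, 16, -1), (-1, 16, 7), (7, 12, -5), (-5, 8, 11), (11, 14, -2), (-2, 14, 11), (11, 8, -5)
cycles differ ⇒ inequivalent

no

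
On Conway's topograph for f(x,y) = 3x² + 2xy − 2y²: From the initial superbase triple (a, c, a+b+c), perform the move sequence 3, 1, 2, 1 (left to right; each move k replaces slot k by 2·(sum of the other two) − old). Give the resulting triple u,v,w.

start (3,-2,3) = (f(1,0),f(0,1),f(1,1))
replace slot 3: 2·(3+(-2)) − 3 = -1 → (3,-2,-1)
replace slot 1: 2·((-2)+(-1)) − 3 = -9 → (-9,-2,-1)
replace slot 2: 2·((-9)+(-1)) − (-2) = -18 → (-9,-18,-1)
replace slot 1: 2·((-18)+(-1)) − (-9) = -29 → (-29,-18,-1)

-29,-18,-1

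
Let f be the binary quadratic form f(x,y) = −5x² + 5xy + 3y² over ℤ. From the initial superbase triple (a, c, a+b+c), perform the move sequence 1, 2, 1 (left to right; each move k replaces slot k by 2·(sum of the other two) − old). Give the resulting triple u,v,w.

start (-5,3,3) = (f(1,0),f(0,1),f(1,1))
replace slot 1: 2·(3+3) − (-5) = 17 → (17,3,3)
replace slot 2: 2·(17+3) − 3 = 37 → (17,37,3)
replace slot 1: 2·(37+3) − 17 = 63 → (63,37,3)

63,37,3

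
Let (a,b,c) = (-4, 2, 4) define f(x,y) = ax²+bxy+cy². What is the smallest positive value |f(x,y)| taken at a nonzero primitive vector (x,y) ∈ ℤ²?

river: ρ → (4,6,-2)
river: ρ → (-2,6,4)
river: ρ → (4,2,-4)
river: ρ → (-4,6,2)
river: ρ → (2,6,-4)
river: ρ → (-4,2,4)
closes: descent 0, river 6
min |a| on river = 2

2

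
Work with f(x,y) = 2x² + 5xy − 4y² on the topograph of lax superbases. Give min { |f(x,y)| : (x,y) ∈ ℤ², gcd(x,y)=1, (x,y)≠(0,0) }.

river: ρ → (-4,3,3)
river: ρ → (3,3,-4)
river: ρ → (-4,5,2)
river: ρ → (2,7,-1)
river: ρ → (-1,7,2)
river: ρ → (2,5,-4)
closes: descent 0, river 6
min |a| on river = 1

1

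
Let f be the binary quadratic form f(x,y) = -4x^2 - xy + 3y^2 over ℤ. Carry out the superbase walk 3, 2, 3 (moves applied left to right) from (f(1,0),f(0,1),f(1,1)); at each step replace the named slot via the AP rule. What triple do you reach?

start (-4,3,-2) = (f(1,0),f(0,1),f(1,1))
replace slot 3: 2·((-4)+3) − (-2) = 0 → (-4,3,0)
replace slot 2: 2·((-4)+0) − 3 = -11 → (-4,-11,0)
replace slot 3: 2·((-4)+(-11)) − 0 = -30 → (-4,-11,-30)

-4,-11,-30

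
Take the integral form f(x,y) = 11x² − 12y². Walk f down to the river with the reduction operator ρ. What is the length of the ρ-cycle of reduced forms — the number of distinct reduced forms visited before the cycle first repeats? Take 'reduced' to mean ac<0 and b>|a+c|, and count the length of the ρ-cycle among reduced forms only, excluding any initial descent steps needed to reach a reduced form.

D = 528, ⌊√D⌋ = 22
descent: ρ → (-12,0,11)
descent: ρ → (11,22,-1)  [lands on river]
river: ρ → (-1,22,11)
ρ-cycle length = 2 (tail of 2 descent steps not counted)

2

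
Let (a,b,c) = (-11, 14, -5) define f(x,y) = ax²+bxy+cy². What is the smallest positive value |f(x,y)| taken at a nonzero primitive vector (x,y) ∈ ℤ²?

translate: b→8 (≡-14 mod 22), so (11,-14,5)→(11,8,2)
flip: (11,8,2)→(2,-8,11)
translate: b→0 (≡-8 mod 4), so (2,-8,11)→(2,0,3)
reduced (well bottom): (2,0,3) with a≤c, −a<b≤a
well minimum |f| = |-2| = 2 (negative-definite)

2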